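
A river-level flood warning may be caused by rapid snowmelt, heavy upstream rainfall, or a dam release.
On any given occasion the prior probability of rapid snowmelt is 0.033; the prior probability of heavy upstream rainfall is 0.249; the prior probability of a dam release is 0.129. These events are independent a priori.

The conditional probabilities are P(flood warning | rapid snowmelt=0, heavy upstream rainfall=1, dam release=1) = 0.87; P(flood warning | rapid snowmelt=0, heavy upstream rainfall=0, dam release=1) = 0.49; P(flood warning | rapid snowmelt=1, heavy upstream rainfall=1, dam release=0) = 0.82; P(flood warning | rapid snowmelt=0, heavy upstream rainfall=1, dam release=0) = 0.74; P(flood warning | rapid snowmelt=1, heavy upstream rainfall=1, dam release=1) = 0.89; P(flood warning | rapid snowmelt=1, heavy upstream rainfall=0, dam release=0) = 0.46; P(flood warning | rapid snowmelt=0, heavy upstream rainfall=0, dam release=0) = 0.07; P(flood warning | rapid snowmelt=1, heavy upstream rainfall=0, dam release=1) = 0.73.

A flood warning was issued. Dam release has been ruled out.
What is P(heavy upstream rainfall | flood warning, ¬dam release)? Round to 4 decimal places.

P(heavy upstream rainfall | flood warning, ¬dam release) ≈ 0.7482

Sum P(flood warning|·) weighted by the priors over the 4 (rapid snowmelt, heavy upstream rainfall) configurations:
  P(flood warning | ¬dam release) = 0.07*0.967*0.751 + 0.74*0.967*0.249 + 0.46*0.033*0.751 + 0.82*0.033*0.249
        = 0.050835 + 0.178179 + 0.011400 + 0.006738 = 0.247152
Configurations with heavy upstream rainfall contribute 0.184917, so
  P(heavy upstream rainfall | flood warning, ¬dam release) = 0.184917 / 0.247152 ≈ 0.7482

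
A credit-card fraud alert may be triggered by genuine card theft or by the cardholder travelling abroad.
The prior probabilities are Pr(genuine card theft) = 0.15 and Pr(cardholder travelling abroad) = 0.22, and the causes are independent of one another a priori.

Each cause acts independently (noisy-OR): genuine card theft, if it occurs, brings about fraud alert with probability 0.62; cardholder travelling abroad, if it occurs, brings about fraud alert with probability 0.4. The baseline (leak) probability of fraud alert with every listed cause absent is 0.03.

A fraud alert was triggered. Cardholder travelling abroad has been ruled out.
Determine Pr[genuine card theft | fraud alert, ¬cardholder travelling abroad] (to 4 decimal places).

Under noisy-OR, P(fraud alert | causes) = 1 − (1−0.03)·∏(1−qᵢ) over the active causes.
For the numerator, keep only genuine card theft=true terms: 0.6314×0.15 = 0.094710
Denominator P(fraud alert | ¬cardholder travelling abroad): 0.03×0.85 + 0.6314×0.15 = 0.120210
Posterior = 0.094710 / 0.120210 ≈ 0.7879

Pr[genuine card theft | fraud alert, ¬cardholder travelling abroad] ≈ 0.7879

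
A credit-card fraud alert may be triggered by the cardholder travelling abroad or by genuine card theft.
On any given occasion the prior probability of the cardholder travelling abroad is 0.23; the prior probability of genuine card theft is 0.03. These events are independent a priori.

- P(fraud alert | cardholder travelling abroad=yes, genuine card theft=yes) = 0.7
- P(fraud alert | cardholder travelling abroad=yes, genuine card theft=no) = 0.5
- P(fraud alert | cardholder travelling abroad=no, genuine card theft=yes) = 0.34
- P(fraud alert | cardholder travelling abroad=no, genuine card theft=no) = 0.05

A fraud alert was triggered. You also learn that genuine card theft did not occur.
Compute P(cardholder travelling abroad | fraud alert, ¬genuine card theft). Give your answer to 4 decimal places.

P(cardholder travelling abroad | fraud alert, ¬genuine card theft) ≈ 0.7492

P(fraud alert | ¬genuine card theft) = 0.05×0.77 + 0.5×0.23 = 0.038500 + 0.115000 = 0.153500
Of this, 0.115000 comes from 0.5×0.23 (the cardholder travelling abroad=true cases).
Hence the posterior is 0.115000/0.153500 ≈ 0.7492.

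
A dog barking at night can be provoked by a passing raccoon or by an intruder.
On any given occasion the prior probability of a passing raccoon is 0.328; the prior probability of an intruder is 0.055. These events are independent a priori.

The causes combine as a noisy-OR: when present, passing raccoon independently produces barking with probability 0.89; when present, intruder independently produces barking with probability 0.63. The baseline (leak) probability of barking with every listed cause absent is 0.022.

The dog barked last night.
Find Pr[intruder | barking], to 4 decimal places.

Under noisy-OR, P(barking | causes) = 1 − (1−0.022)·∏(1−qᵢ) over the active causes.
P(barking) = 0.022×0.672×0.945 + 0.63814×0.672×0.055 + 0.89242×0.328×0.945 + 0.960195×0.328×0.055 = 0.013971 + 0.023586 + 0.276615 + 0.017322 = 0.331494
The intruder-present share is 0.023586 + 0.017322 = 0.040908.
P(intruder | barking) = 0.040908 / 0.331494 ≈ 0.1234

Pr[intruder | barking] ≈ 0.1234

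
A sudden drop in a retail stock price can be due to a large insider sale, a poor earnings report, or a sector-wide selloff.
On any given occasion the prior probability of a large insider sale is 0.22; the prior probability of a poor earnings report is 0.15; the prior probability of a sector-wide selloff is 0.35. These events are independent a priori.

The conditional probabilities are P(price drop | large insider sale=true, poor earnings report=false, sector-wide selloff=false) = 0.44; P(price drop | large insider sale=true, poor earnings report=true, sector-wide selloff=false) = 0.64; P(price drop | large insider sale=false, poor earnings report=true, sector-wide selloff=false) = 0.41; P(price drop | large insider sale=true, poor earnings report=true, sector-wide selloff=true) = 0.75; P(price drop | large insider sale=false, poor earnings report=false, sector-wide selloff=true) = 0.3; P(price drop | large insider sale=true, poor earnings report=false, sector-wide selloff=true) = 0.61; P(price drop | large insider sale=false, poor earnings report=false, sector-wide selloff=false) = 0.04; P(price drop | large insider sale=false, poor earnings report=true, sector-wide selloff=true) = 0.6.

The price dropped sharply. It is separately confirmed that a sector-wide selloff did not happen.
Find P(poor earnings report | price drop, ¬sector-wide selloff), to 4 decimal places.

By total probability over the 4 (large insider sale, poor earnings report) configurations:
  P(price drop | ¬sector-wide selloff) = 0.04×0.78×0.85 + 0.41×0.78×0.15 + 0.44×0.22×0.85 + 0.64×0.22×0.15
        = 0.026520 + 0.047970 + 0.082280 + 0.021120 = 0.177890
Keeping only the poor earnings report-present terms gives 0.069090, so
  P(poor earnings report | price drop, ¬sector-wide selloff) = 0.069090 / 0.177890 ≈ 0.3884

P(poor earnings report | price drop, ¬sector-wide selloff) ≈ 0.3884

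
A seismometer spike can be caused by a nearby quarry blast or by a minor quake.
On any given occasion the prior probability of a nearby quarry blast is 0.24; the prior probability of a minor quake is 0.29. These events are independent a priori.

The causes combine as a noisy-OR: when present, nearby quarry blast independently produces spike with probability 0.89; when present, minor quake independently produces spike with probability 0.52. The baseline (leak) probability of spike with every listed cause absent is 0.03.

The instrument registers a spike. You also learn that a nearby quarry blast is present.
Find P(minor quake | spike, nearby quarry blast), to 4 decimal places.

P(minor quake | spike, nearby quarry blast) ≈ 0.3026

Under noisy-OR, P(spike | causes) = 1 − (1−0.03)·∏(1−qᵢ) over the active causes.
For the numerator, keep only minor quake=true terms: 0.948784*0.29 = 0.275147
The normalizing constant is 0.8933*0.71 + 0.948784*0.29 = 0.909390
Posterior = 0.275147 / 0.909390 ≈ 0.3026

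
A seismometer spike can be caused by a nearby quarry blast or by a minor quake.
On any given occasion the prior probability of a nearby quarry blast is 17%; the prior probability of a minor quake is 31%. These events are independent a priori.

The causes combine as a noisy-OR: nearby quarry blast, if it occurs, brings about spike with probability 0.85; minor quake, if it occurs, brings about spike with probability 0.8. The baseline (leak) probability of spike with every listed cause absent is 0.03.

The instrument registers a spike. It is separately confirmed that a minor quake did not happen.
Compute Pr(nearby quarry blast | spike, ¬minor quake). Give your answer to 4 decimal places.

Under noisy-OR, P(spike | causes) = 1 − (1−0.03)·∏(1−qᵢ) over the active causes.
Enumerate both values of nearby quarry blast and weight by the priors:
  P(spike | ¬minor quake) = 0.03×0.83 + 0.8545×0.17
        = 0.024900 + 0.145265 = 0.170165
The terms with nearby quarry blast present sum to 0.145265, so
  P(nearby quarry blast | spike, ¬minor quake) = 0.145265 / 0.170165 ≈ 0.8537

Pr(nearby quarry blast | spike, ¬minor quake) ≈ 0.8537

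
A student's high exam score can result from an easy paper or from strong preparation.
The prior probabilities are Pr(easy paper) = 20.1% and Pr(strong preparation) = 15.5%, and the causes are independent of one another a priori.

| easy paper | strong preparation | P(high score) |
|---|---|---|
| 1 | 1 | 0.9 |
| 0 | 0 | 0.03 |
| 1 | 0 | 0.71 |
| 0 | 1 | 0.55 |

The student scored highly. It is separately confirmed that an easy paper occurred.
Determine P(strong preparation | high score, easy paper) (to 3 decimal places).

P(high score | easy paper) = 0.71*0.845 + 0.9*0.155 = 0.599950 + 0.139500 = 0.739450
Of this, 0.139500 comes from 0.9*0.155 (the strong preparation=true cases).
So P(strong preparation | high score, easy paper) = 0.139500/0.739450 ≈ 0.189.

P(strong preparation | high score, easy paper) ≈ 0.189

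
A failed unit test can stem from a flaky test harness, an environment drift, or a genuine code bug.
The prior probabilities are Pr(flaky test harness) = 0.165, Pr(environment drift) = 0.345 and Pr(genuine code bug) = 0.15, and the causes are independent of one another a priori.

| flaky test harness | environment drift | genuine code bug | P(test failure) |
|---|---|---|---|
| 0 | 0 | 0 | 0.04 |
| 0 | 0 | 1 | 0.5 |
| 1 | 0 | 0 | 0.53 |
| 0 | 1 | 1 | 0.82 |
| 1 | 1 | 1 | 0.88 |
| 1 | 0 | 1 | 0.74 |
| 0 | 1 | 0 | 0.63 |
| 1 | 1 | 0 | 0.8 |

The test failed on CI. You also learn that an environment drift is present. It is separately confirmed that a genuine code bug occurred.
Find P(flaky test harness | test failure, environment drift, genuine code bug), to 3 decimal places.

P(test failure | environment drift, genuine code bug) = 0.82·0.835 + 0.88·0.165 = 0.684700 + 0.145200 = 0.829900
The flaky test harness-present share is 0.88·0.165 = 0.145200.
P(flaky test harness | test failure, environment drift, genuine code bug) = 0.145200 / 0.829900 ≈ 0.175

P(flaky test harness | test failure, environment drift, genuine code bug) ≈ 0.175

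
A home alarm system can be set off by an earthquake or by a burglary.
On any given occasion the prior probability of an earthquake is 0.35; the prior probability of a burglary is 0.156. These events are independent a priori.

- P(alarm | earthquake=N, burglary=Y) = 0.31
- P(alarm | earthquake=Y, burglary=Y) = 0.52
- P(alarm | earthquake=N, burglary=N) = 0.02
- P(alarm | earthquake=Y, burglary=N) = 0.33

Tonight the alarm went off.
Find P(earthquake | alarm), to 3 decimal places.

P(earthquake | alarm) ≈ 0.748

Enumerate the 4 (earthquake, burglary) configurations and weight by the priors:
  P(alarm) = 0.02×0.65×0.844 + 0.31×0.65×0.156 + 0.33×0.35×0.844 + 0.52×0.35×0.156
        = 0.010972 + 0.031434 + 0.097482 + 0.028392 = 0.168280
Configurations with earthquake contribute 0.125874, so
  P(earthquake | alarm) = 0.125874 / 0.168280 ≈ 0.748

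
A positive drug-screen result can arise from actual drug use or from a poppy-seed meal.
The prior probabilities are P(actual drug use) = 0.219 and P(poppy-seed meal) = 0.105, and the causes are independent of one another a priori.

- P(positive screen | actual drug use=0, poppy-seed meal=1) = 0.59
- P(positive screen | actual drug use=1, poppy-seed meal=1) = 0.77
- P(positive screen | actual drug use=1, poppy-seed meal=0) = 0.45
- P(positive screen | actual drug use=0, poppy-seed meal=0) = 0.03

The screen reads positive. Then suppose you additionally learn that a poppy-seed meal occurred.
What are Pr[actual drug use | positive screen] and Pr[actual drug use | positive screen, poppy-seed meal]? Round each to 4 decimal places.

Pr[actual drug use | positive screen] ≈ 0.6043; Pr[actual drug use | positive screen, poppy-seed meal] ≈ 0.2679

P(positive screen) = 0.03·0.781·0.895 + 0.59·0.781·0.105 + 0.45·0.219·0.895 + 0.77·0.219·0.105 = 0.020970 + 0.048383 + 0.088202 + 0.017706 = 0.175261
Restricting to configurations with actual drug use present: 0.088202 + 0.017706 = 0.105908.
Hence the posterior is 0.105908/0.175261 ≈ 0.6043.

With the extra evidence:
P(positive screen | poppy-seed meal) = 0.59·0.781 + 0.77·0.219 = 0.460790 + 0.168630 = 0.629420
Restricting to configurations with actual drug use present: 0.77·0.219 = 0.168630.
So P(actual drug use | positive screen, poppy-seed meal) = 0.168630/0.629420 ≈ 0.2679.
Conditioning on poppy-seed meal lowers the posterior on actual drug use: the classic explaining-away effect in a common-effect structure.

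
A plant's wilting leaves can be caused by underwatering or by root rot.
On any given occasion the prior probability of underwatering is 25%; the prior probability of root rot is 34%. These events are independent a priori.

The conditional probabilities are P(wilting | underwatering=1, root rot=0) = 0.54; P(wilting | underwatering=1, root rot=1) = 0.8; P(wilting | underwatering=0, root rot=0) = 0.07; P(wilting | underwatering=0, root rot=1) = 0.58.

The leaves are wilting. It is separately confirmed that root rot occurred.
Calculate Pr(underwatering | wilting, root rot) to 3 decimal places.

Pr(underwatering | wilting, root rot) ≈ 0.315

For the numerator, keep only underwatering=true terms: 0.8×0.25 = 0.200000
The normalizing constant is 0.58×0.75 + 0.8×0.25 = 0.635000
Posterior = 0.200000 / 0.635000 ≈ 0.315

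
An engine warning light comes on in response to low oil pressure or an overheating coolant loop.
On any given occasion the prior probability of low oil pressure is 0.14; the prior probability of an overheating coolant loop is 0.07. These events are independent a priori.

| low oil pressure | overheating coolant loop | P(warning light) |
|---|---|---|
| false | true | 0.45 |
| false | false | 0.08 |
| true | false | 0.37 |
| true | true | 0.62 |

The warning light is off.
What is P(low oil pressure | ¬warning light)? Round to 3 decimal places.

P(low oil pressure | ¬warning light) ≈ 0.100

Weight on low oil pressure=true, given the evidence: 0.082026 + 0.003724 = 0.085750
Denominator P(¬warning light): 0.92×0.86×0.93 + 0.55×0.86×0.07 + 0.63×0.14×0.93 + 0.38×0.14×0.07 = 0.854676
P(low oil pressure | ¬warning light) = 0.085750/0.854676 ≈ 0.100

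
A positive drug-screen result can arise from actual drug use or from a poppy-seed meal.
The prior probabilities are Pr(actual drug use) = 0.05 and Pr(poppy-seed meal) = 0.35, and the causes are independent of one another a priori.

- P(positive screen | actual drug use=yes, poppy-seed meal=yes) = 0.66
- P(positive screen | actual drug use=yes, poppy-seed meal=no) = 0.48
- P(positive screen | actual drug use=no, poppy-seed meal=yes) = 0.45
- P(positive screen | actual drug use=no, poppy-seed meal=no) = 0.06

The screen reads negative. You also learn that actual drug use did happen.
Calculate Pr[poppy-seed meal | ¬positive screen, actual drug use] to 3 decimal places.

P(¬positive screen | actual drug use) = 0.52*0.65 + 0.34*0.35 = 0.338000 + 0.119000 = 0.457000
Of this, 0.119000 comes from 0.34*0.35 (the poppy-seed meal=true cases).
So P(poppy-seed meal | ¬positive screen, actual drug use) = 0.119000/0.457000 ≈ 0.260.

Pr[poppy-seed meal | ¬positive screen, actual drug use] ≈ 0.260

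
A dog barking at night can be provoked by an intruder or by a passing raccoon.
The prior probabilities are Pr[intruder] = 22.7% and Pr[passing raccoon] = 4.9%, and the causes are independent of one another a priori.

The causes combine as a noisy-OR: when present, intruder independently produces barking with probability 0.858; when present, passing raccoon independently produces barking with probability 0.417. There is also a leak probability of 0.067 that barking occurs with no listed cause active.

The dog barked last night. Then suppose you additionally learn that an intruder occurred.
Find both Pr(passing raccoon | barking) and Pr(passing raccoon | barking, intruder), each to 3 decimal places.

Pr(passing raccoon | barking) ≈ 0.104; Pr(passing raccoon | barking, intruder) ≈ 0.052

Under noisy-OR, P(barking | causes) = 1 − (1−0.067)·∏(1−qᵢ) over the active causes.
Weight on passing raccoon=true, given the evidence: 0.017274 + 0.010264 = 0.027538
Denominator P(barking): 0.067·0.773·0.951 + 0.456061·0.773·0.049 + 0.867514·0.227·0.951 + 0.922761·0.227·0.049 = 0.264067
Posterior = 0.027538 / 0.264067 ≈ 0.104

With the extra evidence:
Sum P(barking|·) weighted by the priors over both values of passing raccoon:
  P(barking | intruder) = 0.867514·0.951 + 0.922761·0.049
        = 0.825006 + 0.045215 = 0.870221
The terms with passing raccoon present sum to 0.045215, so
  P(passing raccoon | barking, intruder) = 0.045215 / 0.870221 ≈ 0.052
— intruder explains away the evidence for passing raccoon.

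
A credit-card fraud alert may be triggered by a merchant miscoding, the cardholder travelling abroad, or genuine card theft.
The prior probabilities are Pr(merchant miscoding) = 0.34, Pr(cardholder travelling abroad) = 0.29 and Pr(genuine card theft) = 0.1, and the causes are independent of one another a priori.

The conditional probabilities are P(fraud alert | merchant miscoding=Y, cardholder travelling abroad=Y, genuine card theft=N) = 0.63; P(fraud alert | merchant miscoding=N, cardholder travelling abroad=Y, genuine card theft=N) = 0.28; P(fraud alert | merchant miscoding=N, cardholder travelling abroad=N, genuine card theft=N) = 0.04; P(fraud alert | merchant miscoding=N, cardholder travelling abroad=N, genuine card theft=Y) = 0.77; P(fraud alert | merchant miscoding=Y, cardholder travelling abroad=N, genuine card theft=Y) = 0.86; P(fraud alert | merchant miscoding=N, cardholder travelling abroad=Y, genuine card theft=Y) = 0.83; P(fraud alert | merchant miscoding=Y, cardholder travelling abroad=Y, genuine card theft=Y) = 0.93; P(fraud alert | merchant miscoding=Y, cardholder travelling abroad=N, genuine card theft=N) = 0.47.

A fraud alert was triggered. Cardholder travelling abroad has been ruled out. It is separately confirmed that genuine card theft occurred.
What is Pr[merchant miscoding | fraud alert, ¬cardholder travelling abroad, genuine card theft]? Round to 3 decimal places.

Pr[merchant miscoding | fraud alert, ¬cardholder travelling abroad, genuine card theft] ≈ 0.365

P(fraud alert | ¬cardholder travelling abroad, genuine card theft) = 0.77·0.66 + 0.86·0.34 = 0.508200 + 0.292400 = 0.800600
Restricting to configurations with merchant miscoding present: 0.86·0.34 = 0.292400.
Hence the posterior is 0.292400/0.800600 ≈ 0.365.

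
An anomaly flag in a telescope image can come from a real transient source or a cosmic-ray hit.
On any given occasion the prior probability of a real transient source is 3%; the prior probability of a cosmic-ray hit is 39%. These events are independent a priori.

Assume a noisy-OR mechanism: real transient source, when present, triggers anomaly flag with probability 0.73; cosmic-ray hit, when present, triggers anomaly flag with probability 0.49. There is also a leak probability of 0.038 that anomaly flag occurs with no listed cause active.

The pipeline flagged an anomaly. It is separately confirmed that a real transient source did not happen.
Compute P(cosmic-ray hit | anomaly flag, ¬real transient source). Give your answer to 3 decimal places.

Under noisy-OR, P(anomaly flag | causes) = 1 − (1−0.038)·∏(1−qᵢ) over the active causes.
P(anomaly flag | ¬real transient source) = 0.038×0.61 + 0.50938×0.39 = 0.023180 + 0.198658 = 0.221838
Restricting to configurations with cosmic-ray hit present: 0.50938×0.39 = 0.198658.
So P(cosmic-ray hit | anomaly flag, ¬real transient source) = 0.198658/0.221838 ≈ 0.896.

P(cosmic-ray hit | anomaly flag, ¬real transient source) ≈ 0.896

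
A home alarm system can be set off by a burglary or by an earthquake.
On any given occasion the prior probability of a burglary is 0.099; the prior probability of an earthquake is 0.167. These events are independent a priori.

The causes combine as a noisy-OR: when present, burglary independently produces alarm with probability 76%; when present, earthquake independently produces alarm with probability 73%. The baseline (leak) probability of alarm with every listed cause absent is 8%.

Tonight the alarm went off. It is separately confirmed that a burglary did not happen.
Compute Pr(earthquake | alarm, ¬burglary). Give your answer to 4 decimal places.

Pr(earthquake | alarm, ¬burglary) ≈ 0.6532

Under noisy-OR, P(alarm | causes) = 1 − (1−0.08)·∏(1−qᵢ) over the active causes.
P(alarm | ¬burglary) = 0.08*0.833 + 0.7516*0.167 = 0.066640 + 0.125517 = 0.192157
Of this, 0.125517 comes from 0.7516*0.167 (the earthquake=true cases).
P(earthquake | alarm, ¬burglary) = 0.125517 / 0.192157 ≈ 0.6532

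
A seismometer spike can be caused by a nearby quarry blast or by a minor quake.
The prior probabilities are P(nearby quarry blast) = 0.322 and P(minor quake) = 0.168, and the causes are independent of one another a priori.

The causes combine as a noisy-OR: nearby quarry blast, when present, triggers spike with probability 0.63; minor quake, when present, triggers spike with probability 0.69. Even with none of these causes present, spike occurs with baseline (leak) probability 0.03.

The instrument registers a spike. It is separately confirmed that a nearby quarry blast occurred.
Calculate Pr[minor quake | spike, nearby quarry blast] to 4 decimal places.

Under noisy-OR, P(spike | causes) = 1 − (1−0.03)·∏(1−qᵢ) over the active causes.
P(spike | nearby quarry blast) = 0.6411·0.832 + 0.888741·0.168 = 0.533395 + 0.149308 = 0.682703
The minor quake-present share is 0.888741·0.168 = 0.149308.
Hence the posterior is 0.149308/0.682703 ≈ 0.2187.

Pr[minor quake | spike, nearby quarry blast] ≈ 0.2187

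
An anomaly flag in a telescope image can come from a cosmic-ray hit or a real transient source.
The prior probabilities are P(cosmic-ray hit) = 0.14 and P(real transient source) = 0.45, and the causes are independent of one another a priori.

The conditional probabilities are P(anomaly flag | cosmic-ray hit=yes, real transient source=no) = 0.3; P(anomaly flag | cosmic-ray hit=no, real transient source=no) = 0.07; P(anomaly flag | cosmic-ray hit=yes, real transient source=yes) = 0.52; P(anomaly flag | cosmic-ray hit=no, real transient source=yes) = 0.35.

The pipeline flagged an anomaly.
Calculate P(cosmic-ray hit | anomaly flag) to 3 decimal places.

Sum P(anomaly flag|·) weighted by the priors over the 4 (cosmic-ray hit, real transient source) configurations:
  P(anomaly flag) = 0.07×0.86×0.55 + 0.35×0.86×0.45 + 0.3×0.14×0.55 + 0.52×0.14×0.45
        = 0.033110 + 0.135450 + 0.023100 + 0.032760 = 0.224420
The terms with cosmic-ray hit present sum to 0.055860, so
  P(cosmic-ray hit | anomaly flag) = 0.055860 / 0.224420 ≈ 0.249

P(cosmic-ray hit | anomaly flag) ≈ 0.249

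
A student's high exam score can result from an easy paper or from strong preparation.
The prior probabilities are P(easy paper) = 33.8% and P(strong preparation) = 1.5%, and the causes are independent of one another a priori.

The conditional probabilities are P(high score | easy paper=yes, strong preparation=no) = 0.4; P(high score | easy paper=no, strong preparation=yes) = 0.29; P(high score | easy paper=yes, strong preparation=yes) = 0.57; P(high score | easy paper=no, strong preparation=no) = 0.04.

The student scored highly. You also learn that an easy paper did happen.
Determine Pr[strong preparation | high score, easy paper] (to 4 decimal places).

Pr[strong preparation | high score, easy paper] ≈ 0.0212

Weight on strong preparation=true, given the evidence: 0.57*0.015 = 0.008550
Denominator P(high score | easy paper): 0.4*0.985 + 0.57*0.015 = 0.402550
P(strong preparation | high score, easy paper) = 0.008550/0.402550 ≈ 0.0212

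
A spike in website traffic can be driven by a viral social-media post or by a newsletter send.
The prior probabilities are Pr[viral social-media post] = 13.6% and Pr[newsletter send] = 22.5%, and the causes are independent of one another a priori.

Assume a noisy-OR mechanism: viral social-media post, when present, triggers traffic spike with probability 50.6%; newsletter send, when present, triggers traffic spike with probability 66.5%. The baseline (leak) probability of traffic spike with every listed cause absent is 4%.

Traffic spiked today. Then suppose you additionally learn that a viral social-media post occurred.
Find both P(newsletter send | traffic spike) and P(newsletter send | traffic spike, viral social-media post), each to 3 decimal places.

Under noisy-OR, P(traffic spike | causes) = 1 − (1−0.04)·∏(1−qᵢ) over the active causes.
P(traffic spike) = 0.04*0.864*0.775 + 0.6784*0.864*0.225 + 0.52576*0.136*0.775 + 0.84113*0.136*0.225 = 0.026784 + 0.131881 + 0.055415 + 0.025739 = 0.239819
The newsletter send-present share is 0.131881 + 0.025739 = 0.157620.
Hence the posterior is 0.157620/0.239819 ≈ 0.657.

Now also conditioning on viral social-media post=true:
Sum P(traffic spike|·) weighted by the priors over both values of newsletter send:
  P(traffic spike | viral social-media post) = 0.52576*0.775 + 0.84113*0.225
        = 0.407464 + 0.189254 = 0.596718
Configurations with newsletter send contribute 0.189254, so
  P(newsletter send | traffic spike, viral social-media post) = 0.189254 / 0.596718 ≈ 0.317

P(newsletter send | traffic spike) ≈ 0.657; P(newsletter send | traffic spike, viral social-media post) ≈ 0.317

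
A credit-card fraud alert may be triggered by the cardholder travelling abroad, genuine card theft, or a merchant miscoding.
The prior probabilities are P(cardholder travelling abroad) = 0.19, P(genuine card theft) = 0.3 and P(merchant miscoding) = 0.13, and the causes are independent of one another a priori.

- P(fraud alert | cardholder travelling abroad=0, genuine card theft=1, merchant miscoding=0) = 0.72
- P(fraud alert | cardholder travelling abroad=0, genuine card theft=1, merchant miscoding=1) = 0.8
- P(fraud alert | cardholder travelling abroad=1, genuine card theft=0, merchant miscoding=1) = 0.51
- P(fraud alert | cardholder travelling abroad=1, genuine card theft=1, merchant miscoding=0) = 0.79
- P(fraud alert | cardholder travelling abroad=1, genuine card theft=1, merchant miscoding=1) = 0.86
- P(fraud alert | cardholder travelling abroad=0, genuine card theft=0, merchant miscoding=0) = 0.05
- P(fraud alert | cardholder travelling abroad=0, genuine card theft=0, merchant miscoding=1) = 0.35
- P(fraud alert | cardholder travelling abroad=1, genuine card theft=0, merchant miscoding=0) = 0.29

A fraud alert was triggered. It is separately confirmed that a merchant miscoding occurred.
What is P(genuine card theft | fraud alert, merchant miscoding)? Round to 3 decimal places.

P(genuine card theft | fraud alert, merchant miscoding) ≈ 0.478

Weight on genuine card theft=true, given the evidence: 0.194400 + 0.049020 = 0.243420
Denominator P(fraud alert | merchant miscoding): 0.35*0.81*0.7 + 0.8*0.81*0.3 + 0.51*0.19*0.7 + 0.86*0.19*0.3 = 0.509700
Posterior = 0.243420 / 0.509700 ≈ 0.478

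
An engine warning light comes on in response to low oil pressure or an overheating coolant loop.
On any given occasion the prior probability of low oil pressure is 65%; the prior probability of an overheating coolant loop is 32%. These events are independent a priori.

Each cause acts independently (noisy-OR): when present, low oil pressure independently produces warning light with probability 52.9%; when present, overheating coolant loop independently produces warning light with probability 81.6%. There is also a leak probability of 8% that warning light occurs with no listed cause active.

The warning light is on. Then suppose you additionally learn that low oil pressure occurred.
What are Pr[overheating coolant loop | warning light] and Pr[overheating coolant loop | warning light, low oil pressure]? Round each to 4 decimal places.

Pr[overheating coolant loop | warning light] ≈ 0.5135; Pr[overheating coolant loop | warning light, low oil pressure] ≈ 0.4332

Under noisy-OR, P(warning light | causes) = 1 − (1−0.08)·∏(1−qᵢ) over the active causes.
Numerator (weight on configurations with overheating coolant loop): 0.093041 + 0.191416 = 0.284457
Normalizer over all consistent configurations: 0.08*0.35*0.68 + 0.83072*0.35*0.32 + 0.56668*0.65*0.68 + 0.920269*0.65*0.32 = 0.553970
Posterior = 0.284457 / 0.553970 ≈ 0.5135

Now also conditioning on low oil pressure=true:
Weight on overheating coolant loop=true, given the evidence: 0.920269*0.32 = 0.294486
Denominator P(warning light | low oil pressure): 0.56668*0.68 + 0.920269*0.32 = 0.679828
P(overheating coolant loop | warning light, low oil pressure) = 0.294486/0.679828 ≈ 0.4332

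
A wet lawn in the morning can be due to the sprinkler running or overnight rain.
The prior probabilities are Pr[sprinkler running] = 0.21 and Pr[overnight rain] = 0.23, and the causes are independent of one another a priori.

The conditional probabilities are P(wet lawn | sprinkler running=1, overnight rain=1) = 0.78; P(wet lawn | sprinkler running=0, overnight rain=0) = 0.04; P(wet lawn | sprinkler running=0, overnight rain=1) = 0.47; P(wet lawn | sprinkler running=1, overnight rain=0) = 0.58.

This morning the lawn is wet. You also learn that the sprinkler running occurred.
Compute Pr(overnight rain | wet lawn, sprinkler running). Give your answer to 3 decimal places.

Pr(overnight rain | wet lawn, sprinkler running) ≈ 0.287

P(wet lawn | sprinkler running) = 0.58*0.77 + 0.78*0.23 = 0.446600 + 0.179400 = 0.626000
Of this, 0.179400 comes from 0.78*0.23 (the overnight rain=true cases).
P(overnight rain | wet lawn, sprinkler running) = 0.179400 / 0.626000 ≈ 0.287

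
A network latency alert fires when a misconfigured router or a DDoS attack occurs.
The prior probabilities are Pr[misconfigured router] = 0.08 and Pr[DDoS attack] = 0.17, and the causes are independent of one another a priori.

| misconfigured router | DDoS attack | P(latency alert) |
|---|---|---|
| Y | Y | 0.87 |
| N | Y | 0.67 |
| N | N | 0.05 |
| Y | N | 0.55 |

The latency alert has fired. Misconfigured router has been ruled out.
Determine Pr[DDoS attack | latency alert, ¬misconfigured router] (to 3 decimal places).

Pr[DDoS attack | latency alert, ¬misconfigured router] ≈ 0.733

By total probability over both values of DDoS attack:
  P(latency alert | ¬misconfigured router) = 0.05×0.83 + 0.67×0.17
        = 0.041500 + 0.113900 = 0.155400
The terms with DDoS attack present sum to 0.113900, so
  P(DDoS attack | latency alert, ¬misconfigured router) = 0.113900 / 0.155400 ≈ 0.733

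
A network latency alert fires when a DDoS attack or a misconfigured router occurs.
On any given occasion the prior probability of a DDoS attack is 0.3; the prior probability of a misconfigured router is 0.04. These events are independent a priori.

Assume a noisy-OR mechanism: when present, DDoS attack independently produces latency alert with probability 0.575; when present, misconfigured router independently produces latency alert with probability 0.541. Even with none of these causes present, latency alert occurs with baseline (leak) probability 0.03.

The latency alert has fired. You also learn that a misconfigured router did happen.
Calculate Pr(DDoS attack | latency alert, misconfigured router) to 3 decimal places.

Under noisy-OR, P(latency alert | causes) = 1 − (1−0.03)·∏(1−qᵢ) over the active causes.
P(latency alert | misconfigured router) = 0.55477×0.7 + 0.810777×0.3 = 0.388339 + 0.243233 = 0.631572
Of this, 0.243233 comes from 0.810777×0.3 (the DDoS attack=true cases).
So P(DDoS attack | latency alert, misconfigured router) = 0.243233/0.631572 ≈ 0.385.

Pr(DDoS attack | latency alert, misconfigured router) ≈ 0.385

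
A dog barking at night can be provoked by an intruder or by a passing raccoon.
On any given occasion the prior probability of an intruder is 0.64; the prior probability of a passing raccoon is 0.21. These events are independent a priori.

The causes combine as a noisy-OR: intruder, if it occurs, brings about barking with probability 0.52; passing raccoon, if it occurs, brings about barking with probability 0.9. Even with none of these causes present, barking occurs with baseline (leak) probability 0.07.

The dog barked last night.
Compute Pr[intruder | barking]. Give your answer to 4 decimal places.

Pr[intruder | barking] ≈ 0.8219

Under noisy-OR, P(barking | causes) = 1 − (1−0.07)·∏(1−qᵢ) over the active causes.
Numerator (weight on configurations with intruder): 0.279900 + 0.128400 = 0.408300
Denominator P(barking): 0.07*0.36*0.79 + 0.907*0.36*0.21 + 0.5536*0.64*0.79 + 0.95536*0.64*0.21 = 0.496777
Posterior = 0.408300 / 0.496777 ≈ 0.8219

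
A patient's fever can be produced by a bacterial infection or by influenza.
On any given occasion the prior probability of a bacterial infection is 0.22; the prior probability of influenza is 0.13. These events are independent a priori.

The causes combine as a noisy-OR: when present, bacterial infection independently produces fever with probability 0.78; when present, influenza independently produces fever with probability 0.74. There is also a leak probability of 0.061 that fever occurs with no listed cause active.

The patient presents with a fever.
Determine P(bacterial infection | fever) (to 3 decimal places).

P(bacterial infection | fever) ≈ 0.603

Under noisy-OR, P(fever | causes) = 1 − (1−0.061)·∏(1−qᵢ) over the active causes.
Numerator (weight on configurations with bacterial infection): 0.151861 + 0.027064 = 0.178925
Denominator P(fever): 0.061×0.78×0.87 + 0.75586×0.78×0.13 + 0.79342×0.22×0.87 + 0.946289×0.22×0.13 = 0.296964
Posterior = 0.178925 / 0.296964 ≈ 0.603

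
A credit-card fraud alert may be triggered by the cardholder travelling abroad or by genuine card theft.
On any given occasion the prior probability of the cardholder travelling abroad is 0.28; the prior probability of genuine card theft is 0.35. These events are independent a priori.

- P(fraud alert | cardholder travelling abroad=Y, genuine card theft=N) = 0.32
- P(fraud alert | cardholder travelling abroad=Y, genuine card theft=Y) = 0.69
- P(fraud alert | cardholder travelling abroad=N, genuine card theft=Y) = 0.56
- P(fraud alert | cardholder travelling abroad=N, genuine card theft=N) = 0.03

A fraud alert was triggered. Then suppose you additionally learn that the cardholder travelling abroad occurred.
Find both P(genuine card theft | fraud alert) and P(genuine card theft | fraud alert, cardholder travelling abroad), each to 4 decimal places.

P(fraud alert) = 0.03*0.72*0.65 + 0.56*0.72*0.35 + 0.32*0.28*0.65 + 0.69*0.28*0.35 = 0.014040 + 0.141120 + 0.058240 + 0.067620 = 0.281020
Restricting to configurations with genuine card theft present: 0.141120 + 0.067620 = 0.208740.
P(genuine card theft | fraud alert) = 0.208740 / 0.281020 ≈ 0.7428

Now also conditioning on cardholder travelling abroad=true:
For the numerator, keep only genuine card theft=true terms: 0.69*0.35 = 0.241500
The normalizing constant is 0.32*0.65 + 0.69*0.35 = 0.449500
P(genuine card theft | fraud alert, cardholder travelling abroad) = 0.241500/0.449500 ≈ 0.5373
— cardholder travelling abroad explains away the evidence for genuine card theft.

P(genuine card theft | fraud alert) ≈ 0.7428; P(genuine card theft | fraud alert, cardholder travelling abroad) ≈ 0.5373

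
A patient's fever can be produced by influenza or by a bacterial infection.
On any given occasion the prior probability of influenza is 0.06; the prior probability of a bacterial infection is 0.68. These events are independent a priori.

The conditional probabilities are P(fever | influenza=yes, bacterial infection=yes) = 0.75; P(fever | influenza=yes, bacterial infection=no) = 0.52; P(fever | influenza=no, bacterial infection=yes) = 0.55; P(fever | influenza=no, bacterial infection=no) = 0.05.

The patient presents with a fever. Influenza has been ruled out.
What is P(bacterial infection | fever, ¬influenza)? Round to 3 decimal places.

P(bacterial infection | fever, ¬influenza) ≈ 0.959

P(fever | ¬influenza) = 0.05*0.32 + 0.55*0.68 = 0.016000 + 0.374000 = 0.390000
Restricting to configurations with bacterial infection present: 0.55*0.68 = 0.374000.
So P(bacterial infection | fever, ¬influenza) = 0.374000/0.390000 ≈ 0.959.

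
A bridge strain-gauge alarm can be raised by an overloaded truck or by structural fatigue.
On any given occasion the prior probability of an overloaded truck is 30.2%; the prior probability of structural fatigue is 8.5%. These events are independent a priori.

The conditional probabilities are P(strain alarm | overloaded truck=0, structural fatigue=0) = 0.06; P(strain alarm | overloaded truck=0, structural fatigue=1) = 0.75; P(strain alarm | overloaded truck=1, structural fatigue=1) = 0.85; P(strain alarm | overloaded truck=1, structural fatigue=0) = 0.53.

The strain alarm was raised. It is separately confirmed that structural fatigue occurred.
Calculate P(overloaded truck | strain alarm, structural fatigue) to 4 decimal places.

Weight on overloaded truck=true, given the evidence: 0.85*0.302 = 0.256700
The normalizing constant is 0.75*0.698 + 0.85*0.302 = 0.780200
P(overloaded truck | strain alarm, structural fatigue) = 0.256700/0.780200 ≈ 0.3290

P(overloaded truck | strain alarm, structural fatigue) ≈ 0.3290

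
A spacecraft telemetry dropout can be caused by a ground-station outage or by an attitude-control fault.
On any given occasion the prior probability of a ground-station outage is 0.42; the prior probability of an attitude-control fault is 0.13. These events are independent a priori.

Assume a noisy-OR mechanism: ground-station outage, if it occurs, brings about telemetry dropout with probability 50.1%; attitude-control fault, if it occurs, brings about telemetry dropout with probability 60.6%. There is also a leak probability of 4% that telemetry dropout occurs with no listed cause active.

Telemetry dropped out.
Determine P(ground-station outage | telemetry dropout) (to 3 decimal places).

P(ground-station outage | telemetry dropout) ≈ 0.778

Under noisy-OR, P(telemetry dropout | causes) = 1 − (1−0.04)·∏(1−qᵢ) over the active causes.
Enumerate the 4 (ground-station outage, attitude-control fault) configurations and weight by the priors:
  P(telemetry dropout) = 0.04·0.58·0.87 + 0.62176·0.58·0.13 + 0.52096·0.42·0.87 + 0.811258·0.42·0.13
        = 0.020184 + 0.046881 + 0.190359 + 0.044295 = 0.301719
Keeping only the ground-station outage-present terms gives 0.234654, so
  P(ground-station outage | telemetry dropout) = 0.234654 / 0.301719 ≈ 0.778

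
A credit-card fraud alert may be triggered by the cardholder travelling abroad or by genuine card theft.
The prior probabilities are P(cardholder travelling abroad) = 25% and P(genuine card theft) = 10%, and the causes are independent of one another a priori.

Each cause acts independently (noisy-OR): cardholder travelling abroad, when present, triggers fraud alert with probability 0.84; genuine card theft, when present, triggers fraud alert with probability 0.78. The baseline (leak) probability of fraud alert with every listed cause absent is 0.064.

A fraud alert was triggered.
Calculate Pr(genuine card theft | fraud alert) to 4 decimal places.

Under noisy-OR, P(fraud alert | causes) = 1 − (1−0.064)·∏(1−qᵢ) over the active causes.
P(fraud alert) = 0.064×0.75×0.9 + 0.79408×0.75×0.1 + 0.85024×0.25×0.9 + 0.967053×0.25×0.1 = 0.043200 + 0.059556 + 0.191304 + 0.024176 = 0.318236
Of this, 0.083732 comes from 0.059556 + 0.024176 (the genuine card theft=true cases).
So P(genuine card theft | fraud alert) = 0.083732/0.318236 ≈ 0.2631.

Pr(genuine card theft | fraud alert) ≈ 0.2631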